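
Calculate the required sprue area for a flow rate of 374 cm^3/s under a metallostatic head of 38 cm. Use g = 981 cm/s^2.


Formula: v = sqrt(2*g*h), A = Q/v
Velocity: v = sqrt(2 * 981 * 38) = sqrt(74556) = 273.0494 cm/s
Sprue area: A = Q / v = 374 / 273.0494 = 1.3697 cm^2

Final answer: 1.3697 cm^2


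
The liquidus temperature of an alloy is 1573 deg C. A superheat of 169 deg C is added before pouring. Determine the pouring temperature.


Formula: T_pour = T_melt + Superheat
T_pour = 1573 + 169 = 1742 deg C

1742 deg C


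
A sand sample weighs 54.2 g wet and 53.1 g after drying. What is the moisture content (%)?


Formula: MC = (W_wet - W_dry) / W_wet * 100
Water mass = 54.2 - 53.1 = 1.1 g
MC = 1.1 / 54.2 * 100 = 2.0295%

2.0295%


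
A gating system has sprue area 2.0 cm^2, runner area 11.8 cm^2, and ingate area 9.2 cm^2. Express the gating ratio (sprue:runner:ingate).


Sprue:Runner:Ingate = 1 : 11.8/2.0 : 9.2/2.0 = 1:5.90:4.60

Answer: 1:5.90:4.60


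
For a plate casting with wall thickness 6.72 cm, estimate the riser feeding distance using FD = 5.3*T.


Formula: FD = 5.3 * T  (riser feeding-distance rule)
FD = 5.3 * 6.72 cm = 35.6160 cm

Final answer: 35.6160 cm


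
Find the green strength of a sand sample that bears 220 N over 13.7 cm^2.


Formula: Compressive Strength = Force / Area
Strength = 220 N / 13.7 cm^2 = 16.0584 N/cm^2

Answer: 16.0584 N/cm^2


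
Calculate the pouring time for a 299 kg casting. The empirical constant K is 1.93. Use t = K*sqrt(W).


Formula: t = K * sqrt(W)
sqrt(W) = sqrt(299) = 17.29162
t = 1.93 * 17.29162 = 33.3728 s


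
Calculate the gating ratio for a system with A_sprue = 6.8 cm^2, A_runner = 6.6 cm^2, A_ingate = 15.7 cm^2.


Sprue:Runner:Ingate = 1 : 6.6/6.8 : 15.7/6.8 = 1:0.97:2.31

Final answer: 1:0.97:2.31


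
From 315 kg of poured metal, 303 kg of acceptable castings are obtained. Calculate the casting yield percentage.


Formula: Casting Yield = (W_good / W_total) * 100
Yield = (303 kg / 315 kg) * 100 = 96.1905%

Final answer: 96.1905%


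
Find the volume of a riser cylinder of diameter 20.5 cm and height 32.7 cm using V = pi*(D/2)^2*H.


Formula: V = pi * (D/2)^2 * H  (cylinder volume)
Radius = D/2 = 20.5/2 = 10.25 cm
V = pi * 10.25^2 * 32.7 = 10793.0790 cm^3


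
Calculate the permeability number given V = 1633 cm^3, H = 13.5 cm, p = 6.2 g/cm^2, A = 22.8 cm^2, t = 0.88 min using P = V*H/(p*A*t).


Formula: Permeability Number P = (V * H) / (p * A * t)
Numerator: V * H = 1633 * 13.5 = 22045.5
Denominator: p * A * t = 6.2 * 22.8 * 0.88 = 124.3968
P = 22045.5 / 124.3968 = 177.2192

177.2192


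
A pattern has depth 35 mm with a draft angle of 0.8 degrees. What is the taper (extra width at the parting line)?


Formula: taper = depth * tan(draft_angle)
tan(0.8 deg) = 0.0139635
taper = 35 mm * 0.0139635 = 0.4887 mm

Answer: 0.4887 mm


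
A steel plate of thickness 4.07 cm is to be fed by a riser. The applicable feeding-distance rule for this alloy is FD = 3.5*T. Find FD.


Formula: FD = 3.5 * T  (riser feeding-distance rule)
FD = 3.5 * 4.07 cm = 14.2450 cm


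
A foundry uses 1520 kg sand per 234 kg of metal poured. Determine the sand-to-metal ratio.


Formula: Sand-to-Metal Ratio = W_sand / W_metal
Ratio = 1520 kg / 234 kg = 6.4957


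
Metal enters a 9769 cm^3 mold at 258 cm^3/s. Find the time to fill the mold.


Formula: t_fill = V_mold / Q_flow
t = 9769 cm^3 / 258 cm^3/s = 37.8643 s


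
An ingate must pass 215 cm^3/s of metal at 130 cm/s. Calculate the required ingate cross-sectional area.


Formula: A_ingate = Q / v  (continuity equation)
A = 215 cm^3/s / 130 cm/s = 1.6538 cm^2


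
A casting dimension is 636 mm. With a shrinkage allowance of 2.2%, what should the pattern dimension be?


Formula: L_pattern = L_casting * (1 + shrinkage_rate/100)
Shrinkage factor = 1 + 2.2/100 = 1.022
L_pattern = 636 mm * 1.022 = 649.9920 mm


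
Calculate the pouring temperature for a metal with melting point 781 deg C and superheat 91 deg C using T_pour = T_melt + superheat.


Formula: T_pour = T_melt + Superheat
T_pour = 781 + 91 = 872 deg C

872 deg C


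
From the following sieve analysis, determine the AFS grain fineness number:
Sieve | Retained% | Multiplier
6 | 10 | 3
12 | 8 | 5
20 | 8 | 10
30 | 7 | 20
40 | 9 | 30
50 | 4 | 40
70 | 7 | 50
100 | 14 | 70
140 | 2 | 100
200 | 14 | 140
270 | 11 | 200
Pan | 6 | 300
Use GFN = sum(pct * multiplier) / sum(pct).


Formula: GFN = sum(pct * multiplier) / sum(pct)
sum(pct * multiplier) = 8210
sum(pct) = 100
GFN = 8210 / 100 = 82.10


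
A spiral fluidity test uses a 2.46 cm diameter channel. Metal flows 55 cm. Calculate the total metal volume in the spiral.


Formula: V = pi * (d/2)^2 * L  (cylinder volume)
Radius = 2.46/2 = 1.23 cm
V = pi * 1.23^2 * 55 = 261.4104 cm^3

Final answer: 261.4104 cm^3


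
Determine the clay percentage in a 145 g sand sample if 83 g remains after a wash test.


Formula: Clay% = (W_total - W_washed) / W_total * 100
Clay mass = 145 - 83 = 62 g
Clay% = 62 / 145 * 100 = 42.7586%

Answer: 42.7586%


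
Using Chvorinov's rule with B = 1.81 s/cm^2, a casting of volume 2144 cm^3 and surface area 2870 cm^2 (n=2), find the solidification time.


Formula: t_s = B * (V/A)^n  (Chvorinov's rule, n=2)
Modulus M = V/A = 2144/2870 = 0.747038 cm
M^2 = 0.747038^2 = 0.558066 cm^2
t_s = 1.81 * 0.558066 = 1.0101 s

Answer: 1.0101 s


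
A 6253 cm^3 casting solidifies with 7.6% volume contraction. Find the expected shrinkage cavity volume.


Formula: V_shrink = V_casting * shrinkage_pct / 100
V_shrink = 6253 cm^3 * 7.6 / 100 = 475.2280 cm^3

Final answer: 475.2280 cm^3


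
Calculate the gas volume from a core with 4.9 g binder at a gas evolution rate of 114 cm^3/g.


Formula: V_gas = W_binder * gas_evolution_rate
V = 4.9 g * 114 cm^3/g = 558.6000 cm^3

558.6000 cm^3


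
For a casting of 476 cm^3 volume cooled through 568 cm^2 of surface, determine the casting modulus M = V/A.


Formula: Casting Modulus M = V / A
M = 476 cm^3 / 568 cm^2 = 0.8380 cm

0.8380 cm


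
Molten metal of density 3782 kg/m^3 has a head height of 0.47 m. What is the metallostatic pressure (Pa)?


Formula: P = rho * g * h
rho * g = 3782 * 9.81 = 37101.42 N/m^3
P = 37101.42 * 0.47 = 17437.6674 Pa

17437.6674 Pa


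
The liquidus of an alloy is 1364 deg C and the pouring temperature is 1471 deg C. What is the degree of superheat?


Formula: Superheat = T_pour - T_melt
Superheat = 1471 - 1364 = 107 deg C

Final answer: 107 deg C


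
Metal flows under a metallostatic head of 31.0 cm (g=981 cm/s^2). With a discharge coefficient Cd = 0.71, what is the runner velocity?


Formula: v = Cd * sqrt(2 * g * h)  (Torricelli with discharge coefficient)
2*g*h = 2 * 981 * 31.0 = 60822.0 cm^2/s^2
sqrt(60822.0) = 246.62117 cm/s
v = 0.71 * 246.62117 = 175.1010 cm/s

Answer: 175.1010 cm/s


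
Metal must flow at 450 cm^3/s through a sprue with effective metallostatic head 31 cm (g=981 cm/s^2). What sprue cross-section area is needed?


Formula: v = sqrt(2*g*h), A = Q/v
Velocity: v = sqrt(2 * 981 * 31) = sqrt(60822) = 246.6212 cm/s
Sprue area: A = Q / v = 450 / 246.6212 = 1.8247 cm^2

1.8247 cm^2


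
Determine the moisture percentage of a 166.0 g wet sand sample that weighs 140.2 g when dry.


Formula: MC = (W_wet - W_dry) / W_wet * 100
Water mass = 166.0 - 140.2 = 25.8 g
MC = 25.8 / 166.0 * 100 = 15.5422%


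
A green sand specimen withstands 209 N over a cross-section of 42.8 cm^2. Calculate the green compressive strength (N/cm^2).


Formula: Compressive Strength = Force / Area
Strength = 209 N / 42.8 cm^2 = 4.8832 N/cm^2

Answer: 4.8832 N/cm^2


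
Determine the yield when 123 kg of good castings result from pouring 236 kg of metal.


Formula: Casting Yield = (W_good / W_total) * 100
Yield = (123 kg / 236 kg) * 100 = 52.1186%

Answer: 52.1186%


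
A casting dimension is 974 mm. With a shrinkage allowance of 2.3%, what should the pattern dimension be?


Formula: L_pattern = L_casting * (1 + shrinkage_rate/100)
Shrinkage factor = 1 + 2.3/100 = 1.023
L_pattern = 974 mm * 1.023 = 996.4020 mm

996.4020 mm


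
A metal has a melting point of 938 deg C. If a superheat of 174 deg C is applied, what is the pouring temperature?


Formula: T_pour = T_melt + Superheat
T_pour = 938 + 174 = 1112 deg C

Answer: 1112 deg C


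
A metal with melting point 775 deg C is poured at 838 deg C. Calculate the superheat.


Formula: Superheat = T_pour - T_melt
Superheat = 838 - 775 = 63 deg C

63 deg C


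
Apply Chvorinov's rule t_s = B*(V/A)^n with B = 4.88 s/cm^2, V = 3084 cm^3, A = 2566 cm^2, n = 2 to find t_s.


Formula: t_s = B * (V/A)^n  (Chvorinov's rule, n=2)
Modulus M = V/A = 3084/2566 = 1.201871 cm
M^2 = 1.201871^2 = 1.444494 cm^2
t_s = 4.88 * 1.444494 = 7.0491 s

7.0491 s


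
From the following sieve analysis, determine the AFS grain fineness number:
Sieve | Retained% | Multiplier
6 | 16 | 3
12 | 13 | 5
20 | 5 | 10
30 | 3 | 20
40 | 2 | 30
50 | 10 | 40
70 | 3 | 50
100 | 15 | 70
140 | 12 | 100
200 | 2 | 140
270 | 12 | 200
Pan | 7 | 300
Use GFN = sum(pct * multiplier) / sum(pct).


Formula: GFN = sum(pct * multiplier) / sum(pct)
sum(pct * multiplier) = 7863
sum(pct) = 100
GFN = 7863 / 100 = 78.63

78.63


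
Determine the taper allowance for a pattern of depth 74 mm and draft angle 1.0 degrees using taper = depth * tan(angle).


Formula: taper = depth * tan(draft_angle)
tan(1.0 deg) = 0.0174551
taper = 74 mm * 0.0174551 = 1.2917 mm

Final answer: 1.2917 mm


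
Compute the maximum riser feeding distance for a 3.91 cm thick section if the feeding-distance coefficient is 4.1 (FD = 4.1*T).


Formula: FD = 4.1 * T  (riser feeding-distance rule)
FD = 4.1 * 3.91 cm = 16.0310 cm

16.0310 cm


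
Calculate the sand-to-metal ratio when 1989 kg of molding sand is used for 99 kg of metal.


Formula: Sand-to-Metal Ratio = W_sand / W_metal
Ratio = 1989 kg / 99 kg = 20.0909

Answer: 20.0909


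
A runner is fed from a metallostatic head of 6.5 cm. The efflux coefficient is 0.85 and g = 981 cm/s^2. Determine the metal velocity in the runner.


Formula: v = Cd * sqrt(2 * g * h)  (Torricelli with discharge coefficient)
2*g*h = 2 * 981 * 6.5 = 12753.0 cm^2/s^2
sqrt(12753.0) = 112.92918 cm/s
v = 0.85 * 112.92918 = 95.9898 cm/s


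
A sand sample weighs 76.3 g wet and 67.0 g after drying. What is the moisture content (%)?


Formula: MC = (W_wet - W_dry) / W_wet * 100
Water mass = 76.3 - 67.0 = 9.3 g
MC = 9.3 / 76.3 * 100 = 12.1887%

12.1887%


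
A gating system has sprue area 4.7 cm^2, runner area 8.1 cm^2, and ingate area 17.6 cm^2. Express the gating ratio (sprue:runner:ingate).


Sprue:Runner:Ingate = 1 : 8.1/4.7 : 17.6/4.7 = 1:1.72:3.74

Answer: 1:1.72:3.74


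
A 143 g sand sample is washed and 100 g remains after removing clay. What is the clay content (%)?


Formula: Clay% = (W_total - W_washed) / W_total * 100
Clay mass = 143 - 100 = 43 g
Clay% = 43 / 143 * 100 = 30.0699%

Answer: 30.0699%


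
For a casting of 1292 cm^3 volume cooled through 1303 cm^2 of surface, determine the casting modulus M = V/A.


Formula: Casting Modulus M = V / A
M = 1292 cm^3 / 1303 cm^2 = 0.9916 cm

Final answer: 0.9916 cm


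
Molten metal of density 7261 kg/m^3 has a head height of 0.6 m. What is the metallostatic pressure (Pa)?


Formula: P = rho * g * h
rho * g = 7261 * 9.81 = 71230.41 N/m^3
P = 71230.41 * 0.6 = 42738.2460 Pa

42738.2460 Pa


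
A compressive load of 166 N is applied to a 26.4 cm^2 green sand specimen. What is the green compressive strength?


Formula: Compressive Strength = Force / Area
Strength = 166 N / 26.4 cm^2 = 6.2879 N/cm^2

Final answer: 6.2879 N/cm^2


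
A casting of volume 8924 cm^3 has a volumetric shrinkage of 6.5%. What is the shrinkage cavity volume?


Formula: V_shrink = V_casting * shrinkage_pct / 100
V_shrink = 8924 cm^3 * 6.5 / 100 = 580.0600 cm^3

Final answer: 580.0600 cm^3


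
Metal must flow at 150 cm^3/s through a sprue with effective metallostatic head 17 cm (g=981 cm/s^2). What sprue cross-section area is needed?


Formula: v = sqrt(2*g*h), A = Q/v
Velocity: v = sqrt(2 * 981 * 17) = sqrt(33354) = 182.6308 cm/s
Sprue area: A = Q / v = 150 / 182.6308 = 0.8213 cm^2

Final answer: 0.8213 cm^2


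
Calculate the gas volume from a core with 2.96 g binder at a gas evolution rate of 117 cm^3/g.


Formula: V_gas = W_binder * gas_evolution_rate
V = 2.96 g * 117 cm^3/g = 346.3200 cm^3

346.3200 cm^3


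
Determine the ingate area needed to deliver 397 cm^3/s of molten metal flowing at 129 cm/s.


Formula: A_ingate = Q / v  (continuity equation)
A = 397 cm^3/s / 129 cm/s = 3.0775 cm^2


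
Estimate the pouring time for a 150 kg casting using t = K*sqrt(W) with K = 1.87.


Formula: t = K * sqrt(W)
sqrt(W) = sqrt(150) = 12.24745
t = 1.87 * 12.24745 = 22.9027 s


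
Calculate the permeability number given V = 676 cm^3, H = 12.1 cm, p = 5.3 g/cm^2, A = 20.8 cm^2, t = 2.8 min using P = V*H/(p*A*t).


Formula: Permeability Number P = (V * H) / (p * A * t)
Numerator: V * H = 676 * 12.1 = 8179.6
Denominator: p * A * t = 5.3 * 20.8 * 2.8 = 308.672
P = 8179.6 / 308.672 = 26.4993

Answer: 26.4993


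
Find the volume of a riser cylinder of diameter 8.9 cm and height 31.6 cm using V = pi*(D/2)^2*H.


Formula: V = pi * (D/2)^2 * H  (cylinder volume)
Radius = D/2 = 8.9/2 = 4.45 cm
V = pi * 4.45^2 * 31.6 = 1965.8799 cm^3

Final answer: 1965.8799 cm^3


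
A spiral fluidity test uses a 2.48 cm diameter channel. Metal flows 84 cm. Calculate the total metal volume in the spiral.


Formula: V = pi * (d/2)^2 * L  (cylinder volume)
Radius = 2.48/2 = 1.24 cm
V = pi * 1.24^2 * 84 = 405.7631 cm^3


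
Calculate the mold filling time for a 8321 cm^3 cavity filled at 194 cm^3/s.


Formula: t_fill = V_mold / Q_flow
t = 8321 cm^3 / 194 cm^3/s = 42.8918 s

42.8918 s


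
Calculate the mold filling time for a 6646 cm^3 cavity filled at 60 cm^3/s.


Formula: t_fill = V_mold / Q_flow
t = 6646 cm^3 / 60 cm^3/s = 110.7667 s

Final answer: 110.7667 s


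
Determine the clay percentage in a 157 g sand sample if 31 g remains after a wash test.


Formula: Clay% = (W_total - W_washed) / W_total * 100
Clay mass = 157 - 31 = 126 g
Clay% = 126 / 157 * 100 = 80.2548%


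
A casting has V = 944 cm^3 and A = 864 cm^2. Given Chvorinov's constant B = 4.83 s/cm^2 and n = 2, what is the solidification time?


Formula: t_s = B * (V/A)^n  (Chvorinov's rule, n=2)
Modulus M = V/A = 944/864 = 1.092593 cm
M^2 = 1.092593^2 = 1.193759 cm^2
t_s = 4.83 * 1.193759 = 5.7659 s

Answer: 5.7659 s


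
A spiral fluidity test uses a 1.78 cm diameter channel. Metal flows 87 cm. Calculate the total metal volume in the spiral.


Formula: V = pi * (d/2)^2 * L  (cylinder volume)
Radius = 1.78/2 = 0.89 cm
V = pi * 0.89^2 * 87 = 216.4956 cm^3

Answer: 216.4956 cm^3


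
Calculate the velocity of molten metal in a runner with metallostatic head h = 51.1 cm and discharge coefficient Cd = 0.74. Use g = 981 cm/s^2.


Formula: v = Cd * sqrt(2 * g * h)  (Torricelli with discharge coefficient)
2*g*h = 2 * 981 * 51.1 = 100258.2 cm^2/s^2
sqrt(100258.2) = 316.63575 cm/s
v = 0.74 * 316.63575 = 234.3105 cm/s

234.3105 cm/s


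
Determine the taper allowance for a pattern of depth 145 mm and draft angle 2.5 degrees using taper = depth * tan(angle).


Formula: taper = depth * tan(draft_angle)
tan(2.5 deg) = 0.0436609
taper = 145 mm * 0.0436609 = 6.3308 mm

Final answer: 6.3308 mm


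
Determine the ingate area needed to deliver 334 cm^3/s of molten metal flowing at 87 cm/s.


Formula: A_ingate = Q / v  (continuity equation)
A = 334 cm^3/s / 87 cm/s = 3.8391 cm^2


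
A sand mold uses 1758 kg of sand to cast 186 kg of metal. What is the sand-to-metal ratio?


Formula: Sand-to-Metal Ratio = W_sand / W_metal
Ratio = 1758 kg / 186 kg = 9.4516

Final answer: 9.4516


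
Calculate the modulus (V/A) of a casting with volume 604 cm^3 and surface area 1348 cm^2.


Formula: Casting Modulus M = V / A
M = 604 cm^3 / 1348 cm^2 = 0.4481 cm

Final answer: 0.4481 cm


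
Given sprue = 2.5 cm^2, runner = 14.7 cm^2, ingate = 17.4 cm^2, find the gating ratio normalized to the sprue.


Sprue:Runner:Ingate = 1 : 14.7/2.5 : 17.4/2.5 = 1:5.88:6.96

1:5.88:6.96


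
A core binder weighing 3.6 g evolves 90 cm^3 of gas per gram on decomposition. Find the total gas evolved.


Formula: V_gas = W_binder * gas_evolution_rate
V = 3.6 g * 90 cm^3/g = 324.0000 cm^3

324.0000 cm^3


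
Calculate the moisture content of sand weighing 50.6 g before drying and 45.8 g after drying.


Formula: MC = (W_wet - W_dry) / W_wet * 100
Water mass = 50.6 - 45.8 = 4.8 g
MC = 4.8 / 50.6 * 100 = 9.4862%

Final answer: 9.4862%


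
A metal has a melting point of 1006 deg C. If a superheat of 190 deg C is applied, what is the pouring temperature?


Formula: T_pour = T_melt + Superheat
T_pour = 1006 + 190 = 1196 deg C

Answer: 1196 deg C


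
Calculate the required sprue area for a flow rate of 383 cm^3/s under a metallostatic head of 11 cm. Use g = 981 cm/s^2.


Formula: v = sqrt(2*g*h), A = Q/v
Velocity: v = sqrt(2 * 981 * 11) = sqrt(21582) = 146.9081 cm/s
Sprue area: A = Q / v = 383 / 146.9081 = 2.6071 cm^2


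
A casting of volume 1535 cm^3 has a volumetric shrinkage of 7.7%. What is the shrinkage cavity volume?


Formula: V_shrink = V_casting * shrinkage_pct / 100
V_shrink = 1535 cm^3 * 7.7 / 100 = 118.1950 cm^3

Final answer: 118.1950 cm^3


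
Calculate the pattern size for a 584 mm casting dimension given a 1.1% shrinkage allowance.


Formula: L_pattern = L_casting * (1 + shrinkage_rate/100)
Shrinkage factor = 1 + 1.1/100 = 1.011
L_pattern = 584 mm * 1.011 = 590.4240 mm


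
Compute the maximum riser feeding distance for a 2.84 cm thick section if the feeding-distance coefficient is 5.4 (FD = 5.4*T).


Formula: FD = 5.4 * T  (riser feeding-distance rule)
FD = 5.4 * 2.84 cm = 15.3360 cm

Answer: 15.3360 cm


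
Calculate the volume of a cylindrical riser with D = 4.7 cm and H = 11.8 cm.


Formula: V = pi * (D/2)^2 * H  (cylinder volume)
Radius = D/2 = 4.7/2 = 2.35 cm
V = pi * 2.35^2 * 11.8 = 204.7235 cm^3

Final answer: 204.7235 cm^3


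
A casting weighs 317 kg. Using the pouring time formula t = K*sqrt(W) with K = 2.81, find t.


Formula: t = K * sqrt(W)
sqrt(W) = sqrt(317) = 17.80449
t = 2.81 * 17.80449 = 50.0306 s

50.0306 s


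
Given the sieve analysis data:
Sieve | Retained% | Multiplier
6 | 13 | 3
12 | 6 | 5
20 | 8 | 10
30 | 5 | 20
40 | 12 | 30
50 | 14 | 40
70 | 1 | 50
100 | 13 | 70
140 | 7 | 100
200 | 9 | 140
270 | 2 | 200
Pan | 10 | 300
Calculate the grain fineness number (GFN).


Formula: GFN = sum(pct * multiplier) / sum(pct)
sum(pct * multiplier) = 7489
sum(pct) = 100
GFN = 7489 / 100 = 74.89

Answer: 74.89


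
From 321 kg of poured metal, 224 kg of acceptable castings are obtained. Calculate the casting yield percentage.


Formula: Casting Yield = (W_good / W_total) * 100
Yield = (224 kg / 321 kg) * 100 = 69.7819%

Answer: 69.7819%


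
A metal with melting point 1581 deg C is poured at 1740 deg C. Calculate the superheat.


Formula: Superheat = T_pour - T_melt
Superheat = 1740 - 1581 = 159 deg C

Final answer: 159 deg C


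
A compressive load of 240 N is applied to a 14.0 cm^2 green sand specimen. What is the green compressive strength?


Formula: Compressive Strength = Force / Area
Strength = 240 N / 14.0 cm^2 = 17.1429 N/cm^2


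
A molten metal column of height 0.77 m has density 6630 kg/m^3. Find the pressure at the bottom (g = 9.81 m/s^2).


Formula: P = rho * g * h
rho * g = 6630 * 9.81 = 65040.3 N/m^3
P = 65040.3 * 0.77 = 50081.0310 Pa


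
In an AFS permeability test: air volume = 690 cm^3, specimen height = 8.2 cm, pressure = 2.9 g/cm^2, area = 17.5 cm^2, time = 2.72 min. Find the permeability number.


Formula: Permeability Number P = (V * H) / (p * A * t)
Numerator: V * H = 690 * 8.2 = 5658.0
Denominator: p * A * t = 2.9 * 17.5 * 2.72 = 138.04
P = 5658.0 / 138.04 = 40.9881


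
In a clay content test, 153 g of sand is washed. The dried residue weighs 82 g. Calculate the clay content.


Formula: Clay% = (W_total - W_washed) / W_total * 100
Clay mass = 153 - 82 = 71 g
Clay% = 71 / 153 * 100 = 46.4052%

46.4052%


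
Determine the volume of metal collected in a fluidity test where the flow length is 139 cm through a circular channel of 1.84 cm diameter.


Formula: V = pi * (d/2)^2 * L  (cylinder volume)
Radius = 1.84/2 = 0.92 cm
V = pi * 0.92^2 * 139 = 369.6071 cm^3


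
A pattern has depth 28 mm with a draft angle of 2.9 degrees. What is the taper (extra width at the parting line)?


Formula: taper = depth * tan(draft_angle)
tan(2.9 deg) = 0.0506578
taper = 28 mm * 0.0506578 = 1.4184 mm

1.4184 mm


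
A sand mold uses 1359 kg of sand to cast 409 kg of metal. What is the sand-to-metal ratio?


Formula: Sand-to-Metal Ratio = W_sand / W_metal
Ratio = 1359 kg / 409 kg = 3.3227

Final answer: 3.3227


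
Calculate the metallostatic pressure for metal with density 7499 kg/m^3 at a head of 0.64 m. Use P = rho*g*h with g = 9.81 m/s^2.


Formula: P = rho * g * h
rho * g = 7499 * 9.81 = 73565.19 N/m^3
P = 73565.19 * 0.64 = 47081.7216 Pa

47081.7216 Pa


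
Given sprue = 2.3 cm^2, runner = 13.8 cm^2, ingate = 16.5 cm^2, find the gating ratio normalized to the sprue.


Sprue:Runner:Ingate = 1 : 13.8/2.3 : 16.5/2.3 = 1:6.00:7.17


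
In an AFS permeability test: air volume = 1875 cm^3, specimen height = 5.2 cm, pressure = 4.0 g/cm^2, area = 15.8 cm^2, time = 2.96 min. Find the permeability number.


Formula: Permeability Number P = (V * H) / (p * A * t)
Numerator: V * H = 1875 * 5.2 = 9750.0
Denominator: p * A * t = 4.0 * 15.8 * 2.96 = 187.072
P = 9750.0 / 187.072 = 52.1190


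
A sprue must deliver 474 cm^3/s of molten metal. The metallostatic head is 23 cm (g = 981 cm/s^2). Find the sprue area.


Formula: v = sqrt(2*g*h), A = Q/v
Velocity: v = sqrt(2 * 981 * 23) = sqrt(45126) = 212.4288 cm/s
Sprue area: A = Q / v = 474 / 212.4288 = 2.2313 cm^2

Final answer: 2.2313 cm^2


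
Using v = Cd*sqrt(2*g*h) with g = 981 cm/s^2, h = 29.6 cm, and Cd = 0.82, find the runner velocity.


Formula: v = Cd * sqrt(2 * g * h)  (Torricelli with discharge coefficient)
2*g*h = 2 * 981 * 29.6 = 58075.2 cm^2/s^2
sqrt(58075.2) = 240.98797 cm/s
v = 0.82 * 240.98797 = 197.6101 cm/s


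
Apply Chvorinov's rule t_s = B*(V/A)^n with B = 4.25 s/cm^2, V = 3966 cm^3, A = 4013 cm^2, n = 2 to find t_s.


Formula: t_s = B * (V/A)^n  (Chvorinov's rule, n=2)
Modulus M = V/A = 3966/4013 = 0.988288 cm
M^2 = 0.988288^2 = 0.976713 cm^2
t_s = 4.25 * 0.976713 = 4.1510 s

Final answer: 4.1510 s


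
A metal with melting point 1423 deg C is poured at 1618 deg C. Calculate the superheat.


Formula: Superheat = T_pour - T_melt
Superheat = 1618 - 1423 = 195 deg C


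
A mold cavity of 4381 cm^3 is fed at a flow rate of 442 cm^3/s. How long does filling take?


Formula: t_fill = V_mold / Q_flow
t = 4381 cm^3 / 442 cm^3/s = 9.9118 s

9.9118 s


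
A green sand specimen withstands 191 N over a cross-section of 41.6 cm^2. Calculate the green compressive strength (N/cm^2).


Formula: Compressive Strength = Force / Area
Strength = 191 N / 41.6 cm^2 = 4.5913 N/cm^2


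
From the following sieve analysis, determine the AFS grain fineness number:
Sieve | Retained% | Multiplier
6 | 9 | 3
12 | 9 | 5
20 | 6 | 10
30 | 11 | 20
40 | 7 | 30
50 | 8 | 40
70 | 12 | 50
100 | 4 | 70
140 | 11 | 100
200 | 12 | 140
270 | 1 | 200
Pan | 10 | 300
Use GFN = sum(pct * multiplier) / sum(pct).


Formula: GFN = sum(pct * multiplier) / sum(pct)
sum(pct * multiplier) = 7742
sum(pct) = 100
GFN = 7742 / 100 = 77.42

Final answer: 77.42


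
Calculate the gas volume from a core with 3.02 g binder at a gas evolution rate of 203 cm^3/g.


Formula: V_gas = W_binder * gas_evolution_rate
V = 3.02 g * 203 cm^3/g = 613.0600 cm^3

Final answer: 613.0600 cm^3


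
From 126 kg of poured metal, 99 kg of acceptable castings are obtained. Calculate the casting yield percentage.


Formula: Casting Yield = (W_good / W_total) * 100
Yield = (99 kg / 126 kg) * 100 = 78.5714%

78.5714%


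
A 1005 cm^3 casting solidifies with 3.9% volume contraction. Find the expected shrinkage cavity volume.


Formula: V_shrink = V_casting * shrinkage_pct / 100
V_shrink = 1005 cm^3 * 3.9 / 100 = 39.1950 cm^3

39.1950 cm^3


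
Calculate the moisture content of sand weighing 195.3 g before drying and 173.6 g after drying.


Formula: MC = (W_wet - W_dry) / W_wet * 100
Water mass = 195.3 - 173.6 = 21.7 g
MC = 21.7 / 195.3 * 100 = 11.1111%

Answer: 11.1111%


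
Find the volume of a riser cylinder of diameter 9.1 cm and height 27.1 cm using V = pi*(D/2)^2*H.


Formula: V = pi * (D/2)^2 * H  (cylinder volume)
Radius = D/2 = 9.1/2 = 4.55 cm
V = pi * 4.55^2 * 27.1 = 1762.5521 cm^3

1762.5521 cm^3


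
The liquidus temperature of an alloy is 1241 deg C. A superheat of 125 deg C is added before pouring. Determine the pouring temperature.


Formula: T_pour = T_melt + Superheat
T_pour = 1241 + 125 = 1366 deg C

Answer: 1366 deg C


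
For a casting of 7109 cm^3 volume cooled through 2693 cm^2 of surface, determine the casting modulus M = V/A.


Formula: Casting Modulus M = V / A
M = 7109 cm^3 / 2693 cm^2 = 2.6398 cm

Final answer: 2.6398 cm


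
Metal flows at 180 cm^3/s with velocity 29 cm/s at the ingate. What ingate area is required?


Formula: A_ingate = Q / v  (continuity equation)
A = 180 cm^3/s / 29 cm/s = 6.2069 cm^2

Answer: 6.2069 cm^2


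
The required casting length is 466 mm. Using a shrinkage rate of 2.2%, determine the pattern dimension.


Formula: L_pattern = L_casting * (1 + shrinkage_rate/100)
Shrinkage factor = 1 + 2.2/100 = 1.022
L_pattern = 466 mm * 1.022 = 476.2520 mm

Final answer: 476.2520 mm


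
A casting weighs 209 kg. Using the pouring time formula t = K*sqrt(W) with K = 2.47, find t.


Formula: t = K * sqrt(W)
sqrt(W) = sqrt(209) = 14.45683
t = 2.47 * 14.45683 = 35.7084 s

Final answer: 35.7084 s


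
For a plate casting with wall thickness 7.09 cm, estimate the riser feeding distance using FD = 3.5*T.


Formula: FD = 3.5 * T  (riser feeding-distance rule)
FD = 3.5 * 7.09 cm = 24.8150 cm

24.8150 cm


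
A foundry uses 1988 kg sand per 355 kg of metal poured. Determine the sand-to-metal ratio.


Formula: Sand-to-Metal Ratio = W_sand / W_metal
Ratio = 1988 kg / 355 kg = 5.6000


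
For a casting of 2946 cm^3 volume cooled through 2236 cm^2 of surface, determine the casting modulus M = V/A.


Formula: Casting Modulus M = V / A
M = 2946 cm^3 / 2236 cm^2 = 1.3175 cm

1.3175 cm


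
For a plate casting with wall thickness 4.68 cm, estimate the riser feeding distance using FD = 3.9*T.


Formula: FD = 3.9 * T  (riser feeding-distance rule)
FD = 3.9 * 4.68 cm = 18.2520 cm


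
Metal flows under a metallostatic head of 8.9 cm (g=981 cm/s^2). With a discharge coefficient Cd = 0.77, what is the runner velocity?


Formula: v = Cd * sqrt(2 * g * h)  (Torricelli with discharge coefficient)
2*g*h = 2 * 981 * 8.9 = 17461.8 cm^2/s^2
sqrt(17461.8) = 132.14310 cm/s
v = 0.77 * 132.14310 = 101.7502 cm/s

Answer: 101.7502 cm/s


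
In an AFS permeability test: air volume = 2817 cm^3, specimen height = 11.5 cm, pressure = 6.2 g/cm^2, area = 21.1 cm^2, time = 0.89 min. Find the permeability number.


Formula: Permeability Number P = (V * H) / (p * A * t)
Numerator: V * H = 2817 * 11.5 = 32395.5
Denominator: p * A * t = 6.2 * 21.1 * 0.89 = 116.4298
P = 32395.5 / 116.4298 = 278.2406

Answer: 278.2406


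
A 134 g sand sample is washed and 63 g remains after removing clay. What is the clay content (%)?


Formula: Clay% = (W_total - W_washed) / W_total * 100
Clay mass = 134 - 63 = 71 g
Clay% = 71 / 134 * 100 = 52.9851%


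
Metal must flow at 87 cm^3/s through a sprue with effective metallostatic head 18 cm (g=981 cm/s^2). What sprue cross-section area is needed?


Formula: v = sqrt(2*g*h), A = Q/v
Velocity: v = sqrt(2 * 981 * 18) = sqrt(35316) = 187.9255 cm/s
Sprue area: A = Q / v = 87 / 187.9255 = 0.4629 cm^2

Answer: 0.4629 cm^2


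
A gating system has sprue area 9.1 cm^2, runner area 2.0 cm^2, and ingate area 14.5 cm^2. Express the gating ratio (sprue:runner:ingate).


Sprue:Runner:Ingate = 1 : 2.0/9.1 : 14.5/9.1 = 1:0.22:1.59

Final answer: 1:0.22:1.59


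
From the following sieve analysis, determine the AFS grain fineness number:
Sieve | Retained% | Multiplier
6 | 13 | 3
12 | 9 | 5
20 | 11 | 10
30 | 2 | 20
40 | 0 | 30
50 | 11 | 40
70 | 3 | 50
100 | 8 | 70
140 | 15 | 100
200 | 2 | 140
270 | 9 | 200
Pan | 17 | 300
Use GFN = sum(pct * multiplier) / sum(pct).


Formula: GFN = sum(pct * multiplier) / sum(pct)
sum(pct * multiplier) = 10064
sum(pct) = 100
GFN = 10064 / 100 = 100.64


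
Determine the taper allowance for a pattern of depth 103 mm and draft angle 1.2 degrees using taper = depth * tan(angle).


Formula: taper = depth * tan(draft_angle)
tan(1.2 deg) = 0.0209470
taper = 103 mm * 0.0209470 = 2.1575 mm


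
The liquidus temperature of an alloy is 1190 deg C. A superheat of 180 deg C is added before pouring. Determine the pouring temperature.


Formula: T_pour = T_melt + Superheat
T_pour = 1190 + 180 = 1370 deg C


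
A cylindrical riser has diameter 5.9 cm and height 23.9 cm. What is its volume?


Formula: V = pi * (D/2)^2 * H  (cylinder volume)
Radius = D/2 = 5.9/2 = 2.95 cm
V = pi * 2.95^2 * 23.9 = 653.4191 cm^3

Final answer: 653.4191 cm^3


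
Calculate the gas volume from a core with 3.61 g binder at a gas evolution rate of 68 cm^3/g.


Formula: V_gas = W_binder * gas_evolution_rate
V = 3.61 g * 68 cm^3/g = 245.4800 cm^3


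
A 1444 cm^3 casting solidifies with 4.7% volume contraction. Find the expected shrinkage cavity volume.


Formula: V_shrink = V_casting * shrinkage_pct / 100
V_shrink = 1444 cm^3 * 4.7 / 100 = 67.8680 cm^3

67.8680 cm^3


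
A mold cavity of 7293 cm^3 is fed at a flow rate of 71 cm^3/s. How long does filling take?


Formula: t_fill = V_mold / Q_flow
t = 7293 cm^3 / 71 cm^3/s = 102.7183 s

Answer: 102.7183 s


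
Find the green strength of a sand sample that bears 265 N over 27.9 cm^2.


Formula: Compressive Strength = Force / Area
Strength = 265 N / 27.9 cm^2 = 9.4982 N/cm^2


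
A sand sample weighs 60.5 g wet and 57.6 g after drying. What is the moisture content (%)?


Formula: MC = (W_wet - W_dry) / W_wet * 100
Water mass = 60.5 - 57.6 = 2.9 g
MC = 2.9 / 60.5 * 100 = 4.7934%

4.7934%


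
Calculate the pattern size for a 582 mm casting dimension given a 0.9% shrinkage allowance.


Formula: L_pattern = L_casting * (1 + shrinkage_rate/100)
Shrinkage factor = 1 + 0.9/100 = 1.009
L_pattern = 582 mm * 1.009 = 587.2380 mm

587.2380 mm


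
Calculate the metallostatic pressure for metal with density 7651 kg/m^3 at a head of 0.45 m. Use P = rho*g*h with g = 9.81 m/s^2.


Formula: P = rho * g * h
rho * g = 7651 * 9.81 = 75056.31 N/m^3
P = 75056.31 * 0.45 = 33775.3395 Pa

Answer: 33775.3395 Pa


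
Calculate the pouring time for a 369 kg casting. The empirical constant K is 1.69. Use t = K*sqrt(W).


Formula: t = K * sqrt(W)
sqrt(W) = sqrt(369) = 19.20937
t = 1.69 * 19.20937 = 32.4638 s

Final answer: 32.4638 s


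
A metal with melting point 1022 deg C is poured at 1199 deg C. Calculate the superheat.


Formula: Superheat = T_pour - T_melt
Superheat = 1199 - 1022 = 177 deg C


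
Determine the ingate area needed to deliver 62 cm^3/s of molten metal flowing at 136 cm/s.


Formula: A_ingate = Q / v  (continuity equation)
A = 62 cm^3/s / 136 cm/s = 0.4559 cm^2

Final answer: 0.4559 cm^2


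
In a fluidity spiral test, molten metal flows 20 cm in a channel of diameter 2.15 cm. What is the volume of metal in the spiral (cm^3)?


Formula: V = pi * (d/2)^2 * L  (cylinder volume)
Radius = 2.15/2 = 1.075 cm
V = pi * 1.075^2 * 20 = 72.6101 cm^3


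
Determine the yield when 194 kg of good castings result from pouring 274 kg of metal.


Formula: Casting Yield = (W_good / W_total) * 100
Yield = (194 kg / 274 kg) * 100 = 70.8029%

Answer: 70.8029%


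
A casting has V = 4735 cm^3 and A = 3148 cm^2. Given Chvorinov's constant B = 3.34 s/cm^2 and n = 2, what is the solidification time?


Formula: t_s = B * (V/A)^n  (Chvorinov's rule, n=2)
Modulus M = V/A = 4735/3148 = 1.504130 cm
M^2 = 1.504130^2 = 2.262407 cm^2
t_s = 3.34 * 2.262407 = 7.5564 s

7.5564 s


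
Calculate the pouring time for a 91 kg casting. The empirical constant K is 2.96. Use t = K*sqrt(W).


Formula: t = K * sqrt(W)
sqrt(W) = sqrt(91) = 9.53939
t = 2.96 * 9.53939 = 28.2366 s

Final answer: 28.2366 s


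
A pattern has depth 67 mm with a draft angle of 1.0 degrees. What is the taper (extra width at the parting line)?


Formula: taper = depth * tan(draft_angle)
tan(1.0 deg) = 0.0174551
taper = 67 mm * 0.0174551 = 1.1695 mm

Final answer: 1.1695 mm


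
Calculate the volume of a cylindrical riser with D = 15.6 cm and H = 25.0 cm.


Formula: V = pi * (D/2)^2 * H  (cylinder volume)
Radius = D/2 = 15.6/2 = 7.8 cm
V = pi * 7.8^2 * 25.0 = 4778.3624 cm^3

Answer: 4778.3624 cm^3


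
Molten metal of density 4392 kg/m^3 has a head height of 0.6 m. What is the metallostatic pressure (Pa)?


Formula: P = rho * g * h
rho * g = 4392 * 9.81 = 43085.52 N/m^3
P = 43085.52 * 0.6 = 25851.3120 Pa

Final answer: 25851.3120 Pa


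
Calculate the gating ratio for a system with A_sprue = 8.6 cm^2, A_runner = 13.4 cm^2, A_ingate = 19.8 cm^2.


Sprue:Runner:Ingate = 1 : 13.4/8.6 : 19.8/8.6 = 1:1.56:2.30

Answer: 1:1.56:2.30


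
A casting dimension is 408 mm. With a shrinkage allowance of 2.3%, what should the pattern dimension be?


Formula: L_pattern = L_casting * (1 + shrinkage_rate/100)
Shrinkage factor = 1 + 2.3/100 = 1.023
L_pattern = 408 mm * 1.023 = 417.3840 mm

Final answer: 417.3840 mm


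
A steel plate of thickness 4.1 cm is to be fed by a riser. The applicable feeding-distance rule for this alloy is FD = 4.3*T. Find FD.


Formula: FD = 4.3 * T  (riser feeding-distance rule)
FD = 4.3 * 4.1 cm = 17.6300 cm

Answer: 17.6300 cm


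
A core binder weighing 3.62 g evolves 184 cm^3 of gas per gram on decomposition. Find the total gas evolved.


Formula: V_gas = W_binder * gas_evolution_rate
V = 3.62 g * 184 cm^3/g = 666.0800 cm^3


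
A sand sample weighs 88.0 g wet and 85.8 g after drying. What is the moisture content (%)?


Formula: MC = (W_wet - W_dry) / W_wet * 100
Water mass = 88.0 - 85.8 = 2.2 g
MC = 2.2 / 88.0 * 100 = 2.5000%

Answer: 2.5000%


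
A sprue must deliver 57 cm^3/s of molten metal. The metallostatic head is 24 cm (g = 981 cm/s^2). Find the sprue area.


Formula: v = sqrt(2*g*h), A = Q/v
Velocity: v = sqrt(2 * 981 * 24) = sqrt(47088) = 216.9977 cm/s
Sprue area: A = Q / v = 57 / 216.9977 = 0.2627 cm^2

Answer: 0.2627 cm^2


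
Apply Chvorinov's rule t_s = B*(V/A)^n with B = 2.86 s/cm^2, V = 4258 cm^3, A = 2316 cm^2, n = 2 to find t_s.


Formula: t_s = B * (V/A)^n  (Chvorinov's rule, n=2)
Modulus M = V/A = 4258/2316 = 1.838515 cm
M^2 = 1.838515^2 = 3.380137 cm^2
t_s = 2.86 * 3.380137 = 9.6672 s

9.6672 s


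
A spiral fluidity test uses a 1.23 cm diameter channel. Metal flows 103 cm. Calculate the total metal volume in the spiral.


Formula: V = pi * (d/2)^2 * L  (cylinder volume)
Radius = 1.23/2 = 0.615 cm
V = pi * 0.615^2 * 103 = 122.3876 cm^3

Final answer: 122.3876 cm^3


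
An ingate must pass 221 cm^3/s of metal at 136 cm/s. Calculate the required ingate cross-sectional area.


Formula: A_ingate = Q / v  (continuity equation)
A = 221 cm^3/s / 136 cm/s = 1.6250 cm^2


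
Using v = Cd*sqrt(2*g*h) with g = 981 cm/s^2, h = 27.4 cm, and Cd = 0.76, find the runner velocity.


Formula: v = Cd * sqrt(2 * g * h)  (Torricelli with discharge coefficient)
2*g*h = 2 * 981 * 27.4 = 53758.8 cm^2/s^2
sqrt(53758.8) = 231.85944 cm/s
v = 0.76 * 231.85944 = 176.2132 cm/s

Final answer: 176.2132 cm/s


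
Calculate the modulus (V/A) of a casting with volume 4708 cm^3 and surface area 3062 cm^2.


Formula: Casting Modulus M = V / A
M = 4708 cm^3 / 3062 cm^2 = 1.5376 cm


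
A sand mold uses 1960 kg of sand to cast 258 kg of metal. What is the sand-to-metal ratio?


Formula: Sand-to-Metal Ratio = W_sand / W_metal
Ratio = 1960 kg / 258 kg = 7.5969

7.5969


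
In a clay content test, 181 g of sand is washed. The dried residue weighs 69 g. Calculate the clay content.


Formula: Clay% = (W_total - W_washed) / W_total * 100
Clay mass = 181 - 69 = 112 g
Clay% = 112 / 181 * 100 = 61.8785%

61.8785%


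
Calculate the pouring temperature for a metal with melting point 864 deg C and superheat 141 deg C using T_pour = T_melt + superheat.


Formula: T_pour = T_melt + Superheat
T_pour = 864 + 141 = 1005 deg C

Final answer: 1005 deg C


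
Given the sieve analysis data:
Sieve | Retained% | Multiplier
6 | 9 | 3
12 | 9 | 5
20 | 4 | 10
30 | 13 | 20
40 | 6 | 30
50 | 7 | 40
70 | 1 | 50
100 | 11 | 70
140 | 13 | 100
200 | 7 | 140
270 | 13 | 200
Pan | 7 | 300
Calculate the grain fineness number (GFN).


Formula: GFN = sum(pct * multiplier) / sum(pct)
sum(pct * multiplier) = 8632
sum(pct) = 100
GFN = 8632 / 100 = 86.32

Final answer: 86.32


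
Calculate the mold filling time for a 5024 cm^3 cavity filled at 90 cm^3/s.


Formula: t_fill = V_mold / Q_flow
t = 5024 cm^3 / 90 cm^3/s = 55.8222 s


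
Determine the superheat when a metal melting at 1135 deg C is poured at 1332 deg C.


Formula: Superheat = T_pour - T_melt
Superheat = 1332 - 1135 = 197 deg C

Final answer: 197 deg C


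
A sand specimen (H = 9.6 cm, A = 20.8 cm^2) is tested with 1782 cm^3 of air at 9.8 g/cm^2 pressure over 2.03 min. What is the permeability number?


Formula: Permeability Number P = (V * H) / (p * A * t)
Numerator: V * H = 1782 * 9.6 = 17107.2
Denominator: p * A * t = 9.8 * 20.8 * 2.03 = 413.7952
P = 17107.2 / 413.7952 = 41.3422

41.3422


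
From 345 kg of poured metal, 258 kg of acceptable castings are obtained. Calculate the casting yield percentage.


Formula: Casting Yield = (W_good / W_total) * 100
Yield = (258 kg / 345 kg) * 100 = 74.7826%


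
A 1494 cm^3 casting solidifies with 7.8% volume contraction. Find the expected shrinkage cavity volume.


Formula: V_shrink = V_casting * shrinkage_pct / 100
V_shrink = 1494 cm^3 * 7.8 / 100 = 116.5320 cm^3

116.5320 cm^3


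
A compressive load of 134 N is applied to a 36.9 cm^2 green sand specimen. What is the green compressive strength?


Formula: Compressive Strength = Force / Area
Strength = 134 N / 36.9 cm^2 = 3.6314 N/cm^2

Answer: 3.6314 N/cm^2


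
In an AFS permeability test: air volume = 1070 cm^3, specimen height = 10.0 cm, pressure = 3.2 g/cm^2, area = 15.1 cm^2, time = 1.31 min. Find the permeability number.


Formula: Permeability Number P = (V * H) / (p * A * t)
Numerator: V * H = 1070 * 10.0 = 10700.0
Denominator: p * A * t = 3.2 * 15.1 * 1.31 = 63.2992
P = 10700.0 / 63.2992 = 169.0385


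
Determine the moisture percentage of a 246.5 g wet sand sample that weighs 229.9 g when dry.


Formula: MC = (W_wet - W_dry) / W_wet * 100
Water mass = 246.5 - 229.9 = 16.6 g
MC = 16.6 / 246.5 * 100 = 6.7343%


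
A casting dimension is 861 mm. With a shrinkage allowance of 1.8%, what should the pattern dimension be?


Formula: L_pattern = L_casting * (1 + shrinkage_rate/100)
Shrinkage factor = 1 + 1.8/100 = 1.018
L_pattern = 861 mm * 1.018 = 876.4980 mm

Answer: 876.4980 mm


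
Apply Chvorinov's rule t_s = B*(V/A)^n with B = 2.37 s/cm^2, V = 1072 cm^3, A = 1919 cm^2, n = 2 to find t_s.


Formula: t_s = B * (V/A)^n  (Chvorinov's rule, n=2)
Modulus M = V/A = 1072/1919 = 0.558624 cm
M^2 = 0.558624^2 = 0.312061 cm^2
t_s = 2.37 * 0.312061 = 0.7396 s

0.7396 s
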